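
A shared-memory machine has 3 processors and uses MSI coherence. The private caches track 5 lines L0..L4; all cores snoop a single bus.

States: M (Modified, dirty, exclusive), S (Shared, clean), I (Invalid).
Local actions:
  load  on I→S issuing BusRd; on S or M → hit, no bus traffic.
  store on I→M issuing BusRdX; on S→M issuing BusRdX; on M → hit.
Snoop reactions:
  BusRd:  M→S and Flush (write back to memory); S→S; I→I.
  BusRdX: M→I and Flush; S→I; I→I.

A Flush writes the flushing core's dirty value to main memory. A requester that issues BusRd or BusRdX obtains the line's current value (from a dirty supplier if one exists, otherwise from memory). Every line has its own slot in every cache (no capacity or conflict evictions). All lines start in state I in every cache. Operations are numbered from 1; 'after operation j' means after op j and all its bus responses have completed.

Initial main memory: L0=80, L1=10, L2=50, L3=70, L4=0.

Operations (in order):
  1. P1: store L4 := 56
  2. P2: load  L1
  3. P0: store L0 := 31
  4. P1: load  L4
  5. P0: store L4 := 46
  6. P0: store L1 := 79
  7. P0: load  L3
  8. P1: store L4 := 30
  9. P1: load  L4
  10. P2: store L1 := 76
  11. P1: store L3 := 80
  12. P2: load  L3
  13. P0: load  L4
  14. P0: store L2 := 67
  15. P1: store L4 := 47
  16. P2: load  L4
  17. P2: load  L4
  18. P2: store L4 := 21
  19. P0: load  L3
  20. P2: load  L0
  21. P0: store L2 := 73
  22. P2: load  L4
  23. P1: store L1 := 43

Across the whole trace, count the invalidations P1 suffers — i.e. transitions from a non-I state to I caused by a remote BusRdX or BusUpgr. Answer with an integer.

invalidations = 2

  op1 P1: store L4 := 56 → I/M/I on L4; bus BusRdX; mem=0
  op2 P2: load  L1 → I/I/S on L1; bus BusRd; mem=10
  op3 P0: store L0 := 31 → M/I/I on L0; bus BusRdX; mem=80
  op4 P1: load  L4 → I/M/I on L4; bus (none); mem=0
  op5 P0: store L4 := 46 → M/I/I on L4; bus BusRdX Flush; mem=56
  op6 P0: store L1 := 79 → M/I/I on L1; bus BusRdX; mem=10
  op7 P0: load  L3 → S/I/I on L3; bus BusRd; mem=70
  op8 P1: store L4 := 30 → I/M/I on L4; bus BusRdX Flush; mem=46
  op9 P1: load  L4 → I/M/I on L4; bus (none); mem=46
  op10 P2: store L1 := 76 → I/I/M on L1; bus BusRdX Flush; mem=79
  op11 P1: store L3 := 80 → I/M/I on L3; bus BusRdX; mem=70
  op12 P2: load  L3 → I/S/S on L3; bus BusRd Flush; mem=80
  op13 P0: load  L4 → S/S/I on L4; bus BusRd Flush; mem=30
  op14 P0: store L2 := 67 → M/I/I on L2; bus BusRdX; mem=50
  op15 P1: store L4 := 47 → I/M/I on L4; bus BusRdX; mem=30
  op16 P2: load  L4 → I/S/S on L4; bus BusRd Flush; mem=47
  op17 P2: load  L4 → I/S/S on L4; bus (none); mem=47
  op18 P2: store L4 := 21 → I/I/M on L4; bus BusRdX; mem=47
  op19 P0: load  L3 → S/S/S on L3; bus BusRd; mem=80
  op20 P2: load  L0 → S/I/S on L0; bus BusRd Flush; mem=31
  op21 P0: store L2 := 73 → M/I/I on L2; bus (none); mem=50
  op22 P2: load  L4 → I/I/M on L4; bus (none); mem=47
  op23 P1: store L1 := 43 → I/M/I on L1; bus BusRdX Flush; mem=76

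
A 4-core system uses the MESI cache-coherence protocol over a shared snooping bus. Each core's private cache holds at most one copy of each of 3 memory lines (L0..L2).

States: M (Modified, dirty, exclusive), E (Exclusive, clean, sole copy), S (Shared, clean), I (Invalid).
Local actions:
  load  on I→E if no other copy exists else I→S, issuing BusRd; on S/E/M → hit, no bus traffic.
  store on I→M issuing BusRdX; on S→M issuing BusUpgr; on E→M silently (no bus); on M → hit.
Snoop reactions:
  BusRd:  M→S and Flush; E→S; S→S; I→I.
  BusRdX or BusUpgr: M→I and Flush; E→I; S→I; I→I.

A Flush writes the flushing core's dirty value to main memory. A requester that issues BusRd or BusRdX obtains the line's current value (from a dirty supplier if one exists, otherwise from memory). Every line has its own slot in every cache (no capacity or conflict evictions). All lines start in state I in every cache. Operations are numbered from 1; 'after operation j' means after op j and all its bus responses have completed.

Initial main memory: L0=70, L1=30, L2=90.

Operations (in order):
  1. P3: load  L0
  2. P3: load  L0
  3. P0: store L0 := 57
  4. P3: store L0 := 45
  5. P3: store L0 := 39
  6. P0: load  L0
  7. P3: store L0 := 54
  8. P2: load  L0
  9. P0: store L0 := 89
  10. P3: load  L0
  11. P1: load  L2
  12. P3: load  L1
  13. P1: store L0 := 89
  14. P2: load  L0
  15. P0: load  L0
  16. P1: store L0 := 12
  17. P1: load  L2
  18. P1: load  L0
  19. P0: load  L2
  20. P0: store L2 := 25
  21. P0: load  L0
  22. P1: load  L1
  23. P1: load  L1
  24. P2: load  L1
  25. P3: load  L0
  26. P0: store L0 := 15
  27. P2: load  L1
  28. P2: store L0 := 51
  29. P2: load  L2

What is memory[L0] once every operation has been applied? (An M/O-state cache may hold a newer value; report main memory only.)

[1] P3: load  L0 | P0:I, P1:I, P2:I, P3:E(70) | bus: BusRd
[2] P3: load  L0 | P0:I, P1:I, P2:I, P3:E(70) | bus: none
[3] P0: store L0 := 57 | P0:M(57), P1:I, P2:I, P3:I | bus: BusRdX
[4] P3: store L0 := 45 | P0:I, P1:I, P2:I, P3:M(45) | bus: BusRdX,Flush
[5] P3: store L0 := 39 | P0:I, P1:I, P2:I, P3:M(39) | bus: none
[6] P0: load  L0 | P0:S(39), P1:I, P2:I, P3:S(39) | bus: BusRd,Flush
[7] P3: store L0 := 54 | P0:I, P1:I, P2:I, P3:M(54) | bus: BusUpgr
[8] P2: load  L0 | P0:I, P1:I, P2:S(54), P3:S(54) | bus: BusRd,Flush
[9] P0: store L0 := 89 | P0:M(89), P1:I, P2:I, P3:I | bus: BusRdX
[10] P3: load  L0 | P0:S(89), P1:I, P2:I, P3:S(89) | bus: BusRd,Flush
[11] P1: load  L2 | P0:I, P1:E(90), P2:I, P3:I | bus: BusRd
[12] P3: load  L1 | P0:I, P1:I, P2:I, P3:E(30) | bus: BusRd
[13] P1: store L0 := 89 | P0:I, P1:M(89), P2:I, P3:I | bus: BusRdX
[14] P2: load  L0 | P0:I, P1:S(89), P2:S(89), P3:I | bus: BusRd,Flush
[15] P0: load  L0 | P0:S(89), P1:S(89), P2:S(89), P3:I | bus: BusRd
[16] P1: store L0 := 12 | P0:I, P1:M(12), P2:I, P3:I | bus: BusUpgr
[17] P1: load  L2 | P0:I, P1:E(90), P2:I, P3:I | bus: none
[18] P1: load  L0 | P0:I, P1:M(12), P2:I, P3:I | bus: none
[19] P0: load  L2 | P0:S(90), P1:S(90), P2:I, P3:I | bus: BusRd
[20] P0: store L2 := 25 | P0:M(25), P1:I, P2:I, P3:I | bus: BusUpgr
[21] P0: load  L0 | P0:S(12), P1:S(12), P2:I, P3:I | bus: BusRd,Flush
[22] P1: load  L1 | P0:I, P1:S(30), P2:I, P3:S(30) | bus: BusRd
[23] P1: load  L1 | P0:I, P1:S(30), P2:I, P3:S(30) | bus: none
[24] P2: load  L1 | P0:I, P1:S(30), P2:S(30), P3:S(30) | bus: BusRd
[25] P3: load  L0 | P0:S(12), P1:S(12), P2:I, P3:S(12) | bus: BusRd
[26] P0: store L0 := 15 | P0:M(15), P1:I, P2:I, P3:I | bus: BusUpgr
[27] P2: load  L1 | P0:I, P1:S(30), P2:S(30), P3:S(30) | bus: none
[28] P2: store L0 := 51 | P0:I, P1:I, P2:M(51), P3:I | bus: BusRdX,Flush
[29] P2: load  L2 | P0:S(25), P1:I, P2:S(25), P3:I | bus: BusRd,Flush

memory[L0] = 15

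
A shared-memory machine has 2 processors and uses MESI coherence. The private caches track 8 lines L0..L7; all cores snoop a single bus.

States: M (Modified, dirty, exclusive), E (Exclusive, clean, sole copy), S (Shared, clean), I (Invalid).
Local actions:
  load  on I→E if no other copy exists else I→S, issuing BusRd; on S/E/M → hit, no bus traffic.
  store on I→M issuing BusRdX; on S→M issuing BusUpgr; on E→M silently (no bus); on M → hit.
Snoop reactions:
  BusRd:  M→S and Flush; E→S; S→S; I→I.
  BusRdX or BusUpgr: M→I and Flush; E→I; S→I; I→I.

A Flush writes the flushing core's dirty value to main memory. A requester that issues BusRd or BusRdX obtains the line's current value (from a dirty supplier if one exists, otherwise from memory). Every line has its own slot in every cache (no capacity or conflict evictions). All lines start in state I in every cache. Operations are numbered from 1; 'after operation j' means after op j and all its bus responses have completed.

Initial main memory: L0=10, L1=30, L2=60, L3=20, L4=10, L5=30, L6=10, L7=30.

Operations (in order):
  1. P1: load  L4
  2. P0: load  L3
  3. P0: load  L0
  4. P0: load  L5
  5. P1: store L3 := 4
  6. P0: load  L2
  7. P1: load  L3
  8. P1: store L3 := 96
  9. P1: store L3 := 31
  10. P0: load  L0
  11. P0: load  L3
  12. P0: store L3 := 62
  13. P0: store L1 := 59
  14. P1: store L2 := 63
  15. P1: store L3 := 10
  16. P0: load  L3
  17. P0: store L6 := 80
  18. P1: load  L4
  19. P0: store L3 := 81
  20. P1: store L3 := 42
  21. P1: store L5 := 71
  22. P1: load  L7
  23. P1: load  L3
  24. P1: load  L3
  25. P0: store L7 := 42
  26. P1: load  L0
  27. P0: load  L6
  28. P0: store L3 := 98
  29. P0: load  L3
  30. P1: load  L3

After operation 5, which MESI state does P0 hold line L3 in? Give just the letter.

state = I

  op1 P1: load  L4 → I/E on L4; bus BusRd; mem=10
  op2 P0: load  L3 → E/I on L3; bus BusRd; mem=20
  op3 P0: load  L0 → E/I on L0; bus BusRd; mem=10
  op4 P0: load  L5 → E/I on L5; bus BusRd; mem=30
  op5 P1: store L3 := 4 → I/M on L3; bus BusRdX; mem=20
  op6 P0: load  L2 → E/I on L2; bus BusRd; mem=60
  op7 P1: load  L3 → I/M on L3; bus (none); mem=20
  op8 P1: store L3 := 96 → I/M on L3; bus (none); mem=20
  op9 P1: store L3 := 31 → I/M on L3; bus (none); mem=20
  op10 P0: load  L0 → E/I on L0; bus (none); mem=10
  op11 P0: load  L3 → S/S on L3; bus BusRd Flush; mem=31
  op12 P0: store L3 := 62 → M/I on L3; bus BusUpgr; mem=31
  op13 P0: store L1 := 59 → M/I on L1; bus BusRdX; mem=30
  op14 P1: store L2 := 63 → I/M on L2; bus BusRdX; mem=60
  op15 P1: store L3 := 10 → I/M on L3; bus BusRdX Flush; mem=62
  op16 P0: load  L3 → S/S on L3; bus BusRd Flush; mem=10
  op17 P0: store L6 := 80 → M/I on L6; bus BusRdX; mem=10
  op18 P1: load  L4 → I/E on L4; bus (none); mem=10
  op19 P0: store L3 := 81 → M/I on L3; bus BusUpgr; mem=10
  op20 P1: store L3 := 42 → I/M on L3; bus BusRdX Flush; mem=81
  op21 P1: store L5 := 71 → I/M on L5; bus BusRdX; mem=30
  op22 P1: load  L7 → I/E on L7; bus BusRd; mem=30
  op23 P1: load  L3 → I/M on L3; bus (none); mem=81
  op24 P1: load  L3 → I/M on L3; bus (none); mem=81
  op25 P0: store L7 := 42 → M/I on L7; bus BusRdX; mem=30
  op26 P1: load  L0 → S/S on L0; bus BusRd; mem=10
  op27 P0: load  L6 → M/I on L6; bus (none); mem=10
  op28 P0: store L3 := 98 → M/I on L3; bus BusRdX Flush; mem=42
  op29 P0: load  L3 → M/I on L3; bus (none); mem=42
  op30 P1: load  L3 → S/S on L3; bus BusRd Flush; mem=98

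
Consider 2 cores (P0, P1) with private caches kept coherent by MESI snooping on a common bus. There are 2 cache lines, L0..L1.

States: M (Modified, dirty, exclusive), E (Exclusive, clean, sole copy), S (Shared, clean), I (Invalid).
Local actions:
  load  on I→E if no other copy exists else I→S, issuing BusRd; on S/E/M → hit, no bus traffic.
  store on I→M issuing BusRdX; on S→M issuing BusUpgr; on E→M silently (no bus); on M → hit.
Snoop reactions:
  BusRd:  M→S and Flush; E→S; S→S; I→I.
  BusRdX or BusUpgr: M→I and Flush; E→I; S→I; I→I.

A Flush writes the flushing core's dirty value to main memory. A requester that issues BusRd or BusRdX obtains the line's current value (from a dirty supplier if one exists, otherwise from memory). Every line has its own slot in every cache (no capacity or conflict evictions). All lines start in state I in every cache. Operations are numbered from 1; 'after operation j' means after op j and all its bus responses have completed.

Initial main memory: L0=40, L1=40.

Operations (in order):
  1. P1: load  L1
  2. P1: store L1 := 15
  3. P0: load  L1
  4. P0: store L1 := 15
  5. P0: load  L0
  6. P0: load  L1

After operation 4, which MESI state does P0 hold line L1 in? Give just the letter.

1. P1: load  L1  bus=[BusRd]  L1: P0=I P1=E  mem[L1]=40
2. P1: store L1 := 15  bus=[-]  L1: P0=I P1=M  mem[L1]=40
3. P0: load  L1  bus=[BusRd,Flush]  L1: P0=S P1=S  mem[L1]=15
4. P0: store L1 := 15  bus=[BusUpgr]  L1: P0=M P1=I  mem[L1]=15
5. P0: load  L0  bus=[BusRd]  L0: P0=E P1=I  mem[L0]=40
6. P0: load  L1  bus=[-]  L1: P0=M P1=I  mem[L1]=15

state = M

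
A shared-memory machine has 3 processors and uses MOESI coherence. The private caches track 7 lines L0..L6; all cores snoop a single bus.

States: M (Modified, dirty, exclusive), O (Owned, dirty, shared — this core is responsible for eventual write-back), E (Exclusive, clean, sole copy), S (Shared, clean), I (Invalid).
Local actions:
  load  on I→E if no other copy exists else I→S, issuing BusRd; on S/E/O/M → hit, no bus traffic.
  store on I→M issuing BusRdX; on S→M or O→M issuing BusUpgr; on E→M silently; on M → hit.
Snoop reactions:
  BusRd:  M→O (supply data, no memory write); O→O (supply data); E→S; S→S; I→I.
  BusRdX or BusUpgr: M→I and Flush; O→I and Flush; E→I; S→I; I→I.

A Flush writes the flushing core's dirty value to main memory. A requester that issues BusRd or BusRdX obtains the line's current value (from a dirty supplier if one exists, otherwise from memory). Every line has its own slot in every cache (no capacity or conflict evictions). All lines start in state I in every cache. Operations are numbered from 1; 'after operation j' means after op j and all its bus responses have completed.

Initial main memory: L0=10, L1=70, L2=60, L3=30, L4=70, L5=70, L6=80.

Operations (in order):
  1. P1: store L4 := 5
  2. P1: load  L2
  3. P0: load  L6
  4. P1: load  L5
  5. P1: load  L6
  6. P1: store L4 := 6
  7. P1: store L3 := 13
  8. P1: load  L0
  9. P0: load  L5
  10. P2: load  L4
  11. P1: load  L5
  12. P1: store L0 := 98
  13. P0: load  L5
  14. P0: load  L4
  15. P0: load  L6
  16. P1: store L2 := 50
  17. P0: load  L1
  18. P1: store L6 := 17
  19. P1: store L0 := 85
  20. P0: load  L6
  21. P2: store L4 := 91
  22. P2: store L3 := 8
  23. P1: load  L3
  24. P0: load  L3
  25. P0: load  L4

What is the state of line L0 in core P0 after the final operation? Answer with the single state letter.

step 1: P1: store L4 := 5  ⟶  IMI  (L4)  txn=BusRdX  M[L4]=70
step 2: P1: load  L2  ⟶  IEI  (L2)  txn=BusRd  M[L2]=60
step 3: P0: load  L6  ⟶  EII  (L6)  txn=BusRd  M[L6]=80
step 4: P1: load  L5  ⟶  IEI  (L5)  txn=BusRd  M[L5]=70
step 5: P1: load  L6  ⟶  SSI  (L6)  txn=BusRd  M[L6]=80
step 6: P1: store L4 := 6  ⟶  IMI  (L4)  txn=∅  M[L4]=70
step 7: P1: store L3 := 13  ⟶  IMI  (L3)  txn=BusRdX  M[L3]=30
step 8: P1: load  L0  ⟶  IEI  (L0)  txn=BusRd  M[L0]=10
step 9: P0: load  L5  ⟶  SSI  (L5)  txn=BusRd  M[L5]=70
step 10: P2: load  L4  ⟶  IOS  (L4)  txn=BusRd  M[L4]=70
step 11: P1: load  L5  ⟶  SSI  (L5)  txn=∅  M[L5]=70
step 12: P1: store L0 := 98  ⟶  IMI  (L0)  txn=∅  M[L0]=10
step 13: P0: load  L5  ⟶  SSI  (L5)  txn=∅  M[L5]=70
step 14: P0: load  L4  ⟶  SOS  (L4)  txn=BusRd  M[L4]=70
step 15: P0: load  L6  ⟶  SSI  (L6)  txn=∅  M[L6]=80
step 16: P1: store L2 := 50  ⟶  IMI  (L2)  txn=∅  M[L2]=60
step 17: P0: load  L1  ⟶  EII  (L1)  txn=BusRd  M[L1]=70
step 18: P1: store L6 := 17  ⟶  IMI  (L6)  txn=BusUpgr  M[L6]=80
step 19: P1: store L0 := 85  ⟶  IMI  (L0)  txn=∅  M[L0]=10
step 20: P0: load  L6  ⟶  SOI  (L6)  txn=BusRd  M[L6]=80
step 21: P2: store L4 := 91  ⟶  IIM  (L4)  txn=BusUpgr+Flush  M[L4]=6
step 22: P2: store L3 := 8  ⟶  IIM  (L3)  txn=BusRdX+Flush  M[L3]=13
step 23: P1: load  L3  ⟶  ISO  (L3)  txn=BusRd  M[L3]=13
step 24: P0: load  L3  ⟶  SSO  (L3)  txn=BusRd  M[L3]=13
step 25: P0: load  L4  ⟶  SIO  (L4)  txn=BusRd  M[L4]=6

state = I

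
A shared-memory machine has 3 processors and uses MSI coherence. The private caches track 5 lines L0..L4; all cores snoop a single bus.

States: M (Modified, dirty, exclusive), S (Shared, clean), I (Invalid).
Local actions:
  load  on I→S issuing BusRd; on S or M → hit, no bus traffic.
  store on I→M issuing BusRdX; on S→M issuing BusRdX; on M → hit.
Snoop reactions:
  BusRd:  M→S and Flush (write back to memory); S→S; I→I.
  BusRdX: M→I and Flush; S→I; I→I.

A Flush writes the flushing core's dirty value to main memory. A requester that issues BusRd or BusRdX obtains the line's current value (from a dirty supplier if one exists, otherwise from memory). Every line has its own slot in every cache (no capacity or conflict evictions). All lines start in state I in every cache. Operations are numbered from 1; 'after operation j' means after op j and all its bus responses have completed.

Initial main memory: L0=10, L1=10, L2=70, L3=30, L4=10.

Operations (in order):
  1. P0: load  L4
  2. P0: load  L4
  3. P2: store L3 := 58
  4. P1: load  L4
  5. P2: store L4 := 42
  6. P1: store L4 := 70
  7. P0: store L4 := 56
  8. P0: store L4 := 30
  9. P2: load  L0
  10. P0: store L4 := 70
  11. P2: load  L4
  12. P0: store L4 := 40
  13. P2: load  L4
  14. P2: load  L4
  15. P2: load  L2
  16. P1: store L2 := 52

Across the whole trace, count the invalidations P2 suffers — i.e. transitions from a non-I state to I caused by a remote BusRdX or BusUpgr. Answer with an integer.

invalidations = 3

step 1: P0: load  L4  ⟶  SII  (L4)  txn=BusRd  M[L4]=10
step 2: P0: load  L4  ⟶  SII  (L4)  txn=∅  M[L4]=10
step 3: P2: store L3 := 58  ⟶  IIM  (L3)  txn=BusRdX  M[L3]=30
step 4: P1: load  L4  ⟶  SSI  (L4)  txn=BusRd  M[L4]=10
step 5: P2: store L4 := 42  ⟶  IIM  (L4)  txn=BusRdX  M[L4]=10
step 6: P1: store L4 := 70  ⟶  IMI  (L4)  txn=BusRdX+Flush  M[L4]=42
step 7: P0: store L4 := 56  ⟶  MII  (L4)  txn=BusRdX+Flush  M[L4]=70
step 8: P0: store L4 := 30  ⟶  MII  (L4)  txn=∅  M[L4]=70
step 9: P2: load  L0  ⟶  IIS  (L0)  txn=BusRd  M[L0]=10
step 10: P0: store L4 := 70  ⟶  MII  (L4)  txn=∅  M[L4]=70
step 11: P2: load  L4  ⟶  SIS  (L4)  txn=BusRd+Flush  M[L4]=70
step 12: P0: store L4 := 40  ⟶  MII  (L4)  txn=BusRdX  M[L4]=70
step 13: P2: load  L4  ⟶  SIS  (L4)  txn=BusRd+Flush  M[L4]=40
step 14: P2: load  L4  ⟶  SIS  (L4)  txn=∅  M[L4]=40
step 15: P2: load  L2  ⟶  IIS  (L2)  txn=BusRd  M[L2]=70
step 16: P1: store L2 := 52  ⟶  IMI  (L2)  txn=BusRdX  M[L2]=70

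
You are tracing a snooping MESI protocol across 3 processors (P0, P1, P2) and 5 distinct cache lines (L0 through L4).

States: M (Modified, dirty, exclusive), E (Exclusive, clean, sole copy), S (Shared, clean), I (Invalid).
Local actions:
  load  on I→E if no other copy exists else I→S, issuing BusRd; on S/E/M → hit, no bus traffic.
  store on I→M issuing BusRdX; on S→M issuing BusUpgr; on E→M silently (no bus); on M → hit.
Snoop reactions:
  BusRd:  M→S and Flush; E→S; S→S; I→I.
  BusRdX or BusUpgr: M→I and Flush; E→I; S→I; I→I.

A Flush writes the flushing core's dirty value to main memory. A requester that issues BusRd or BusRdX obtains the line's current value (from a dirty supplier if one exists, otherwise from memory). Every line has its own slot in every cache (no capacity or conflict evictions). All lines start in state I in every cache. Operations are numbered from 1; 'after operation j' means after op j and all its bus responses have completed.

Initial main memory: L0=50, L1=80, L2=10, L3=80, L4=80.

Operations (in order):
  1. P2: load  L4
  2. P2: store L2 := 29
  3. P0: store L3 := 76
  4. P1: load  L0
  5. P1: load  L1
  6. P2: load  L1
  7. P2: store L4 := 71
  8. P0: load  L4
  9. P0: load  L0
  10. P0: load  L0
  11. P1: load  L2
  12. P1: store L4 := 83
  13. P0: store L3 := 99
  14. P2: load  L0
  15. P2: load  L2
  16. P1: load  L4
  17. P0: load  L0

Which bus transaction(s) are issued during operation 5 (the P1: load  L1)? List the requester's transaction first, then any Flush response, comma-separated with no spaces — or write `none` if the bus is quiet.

bus = BusRd

[1] P2: load  L4 | P0:I, P1:I, P2:E(80) | bus: BusRd
[2] P2: store L2 := 29 | P0:I, P1:I, P2:M(29) | bus: BusRdX
[3] P0: store L3 := 76 | P0:M(76), P1:I, P2:I | bus: BusRdX
[4] P1: load  L0 | P0:I, P1:E(50), P2:I | bus: BusRd
[5] P1: load  L1 | P0:I, P1:E(80), P2:I | bus: BusRd
[6] P2: load  L1 | P0:I, P1:S(80), P2:S(80) | bus: BusRd
[7] P2: store L4 := 71 | P0:I, P1:I, P2:M(71) | bus: none
[8] P0: load  L4 | P0:S(71), P1:I, P2:S(71) | bus: BusRd,Flush
[9] P0: load  L0 | P0:S(50), P1:S(50), P2:I | bus: BusRd
[10] P0: load  L0 | P0:S(50), P1:S(50), P2:I | bus: none
[11] P1: load  L2 | P0:I, P1:S(29), P2:S(29) | bus: BusRd,Flush
[12] P1: store L4 := 83 | P0:I, P1:M(83), P2:I | bus: BusRdX
[13] P0: store L3 := 99 | P0:M(99), P1:I, P2:I | bus: none
[14] P2: load  L0 | P0:S(50), P1:S(50), P2:S(50) | bus: BusRd
[15] P2: load  L2 | P0:I, P1:S(29), P2:S(29) | bus: none
[16] P1: load  L4 | P0:I, P1:M(83), P2:I | bus: none
[17] P0: load  L0 | P0:S(50), P1:S(50), P2:S(50) | bus: none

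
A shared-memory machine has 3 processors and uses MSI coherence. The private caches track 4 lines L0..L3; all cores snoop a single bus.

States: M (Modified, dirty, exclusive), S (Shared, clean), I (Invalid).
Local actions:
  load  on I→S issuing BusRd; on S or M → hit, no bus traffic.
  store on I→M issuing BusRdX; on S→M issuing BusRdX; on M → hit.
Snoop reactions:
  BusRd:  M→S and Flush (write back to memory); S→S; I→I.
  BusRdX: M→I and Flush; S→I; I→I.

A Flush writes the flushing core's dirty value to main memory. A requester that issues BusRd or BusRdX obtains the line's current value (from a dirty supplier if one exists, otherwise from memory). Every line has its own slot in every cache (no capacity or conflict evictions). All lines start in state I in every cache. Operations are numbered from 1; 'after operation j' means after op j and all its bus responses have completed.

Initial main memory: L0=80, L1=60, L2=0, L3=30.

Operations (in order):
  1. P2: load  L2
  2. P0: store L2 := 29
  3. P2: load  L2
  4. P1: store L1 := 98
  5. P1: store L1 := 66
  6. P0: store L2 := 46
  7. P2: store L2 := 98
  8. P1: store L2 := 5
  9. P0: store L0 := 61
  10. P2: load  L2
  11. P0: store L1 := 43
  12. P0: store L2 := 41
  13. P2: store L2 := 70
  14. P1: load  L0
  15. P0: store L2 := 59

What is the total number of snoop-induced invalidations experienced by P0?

invalidations = 2

step 1: P2: load  L2  ⟶  IIS  (L2)  txn=BusRd  M[L2]=0
step 2: P0: store L2 := 29  ⟶  MII  (L2)  txn=BusRdX  M[L2]=0
step 3: P2: load  L2  ⟶  SIS  (L2)  txn=BusRd+Flush  M[L2]=29
step 4: P1: store L1 := 98  ⟶  IMI  (L1)  txn=BusRdX  M[L1]=60
step 5: P1: store L1 := 66  ⟶  IMI  (L1)  txn=∅  M[L1]=60
step 6: P0: store L2 := 46  ⟶  MII  (L2)  txn=BusRdX  M[L2]=29
step 7: P2: store L2 := 98  ⟶  IIM  (L2)  txn=BusRdX+Flush  M[L2]=46
step 8: P1: store L2 := 5  ⟶  IMI  (L2)  txn=BusRdX+Flush  M[L2]=98
step 9: P0: store L0 := 61  ⟶  MII  (L0)  txn=BusRdX  M[L0]=80
step 10: P2: load  L2  ⟶  ISS  (L2)  txn=BusRd+Flush  M[L2]=5
step 11: P0: store L1 := 43  ⟶  MII  (L1)  txn=BusRdX+Flush  M[L1]=66
step 12: P0: store L2 := 41  ⟶  MII  (L2)  txn=BusRdX  M[L2]=5
step 13: P2: store L2 := 70  ⟶  IIM  (L2)  txn=BusRdX+Flush  M[L2]=41
step 14: P1: load  L0  ⟶  SSI  (L0)  txn=BusRd+Flush  M[L0]=61
step 15: P0: store L2 := 59  ⟶  MII  (L2)  txn=BusRdX+Flush  M[L2]=70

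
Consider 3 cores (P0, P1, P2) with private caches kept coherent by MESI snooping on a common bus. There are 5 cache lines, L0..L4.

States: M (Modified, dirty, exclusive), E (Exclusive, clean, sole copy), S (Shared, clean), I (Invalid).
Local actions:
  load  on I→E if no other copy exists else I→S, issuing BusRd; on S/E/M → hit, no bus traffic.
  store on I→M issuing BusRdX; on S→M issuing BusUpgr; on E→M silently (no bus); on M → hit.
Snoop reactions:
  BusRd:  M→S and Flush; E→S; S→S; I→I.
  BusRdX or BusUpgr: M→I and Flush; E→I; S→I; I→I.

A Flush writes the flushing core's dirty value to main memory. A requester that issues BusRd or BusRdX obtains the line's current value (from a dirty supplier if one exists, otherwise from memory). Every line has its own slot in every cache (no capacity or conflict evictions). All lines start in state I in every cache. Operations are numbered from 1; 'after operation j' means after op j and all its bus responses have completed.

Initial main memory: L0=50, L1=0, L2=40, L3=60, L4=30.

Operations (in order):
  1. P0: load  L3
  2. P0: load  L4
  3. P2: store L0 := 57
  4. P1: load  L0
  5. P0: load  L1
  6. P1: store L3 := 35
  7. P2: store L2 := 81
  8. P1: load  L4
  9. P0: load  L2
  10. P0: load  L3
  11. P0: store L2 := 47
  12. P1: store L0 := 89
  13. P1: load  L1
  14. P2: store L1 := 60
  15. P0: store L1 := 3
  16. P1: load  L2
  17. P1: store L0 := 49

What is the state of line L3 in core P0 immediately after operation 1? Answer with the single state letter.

state = E

1. P0: load  L3  bus=[BusRd]  L3: P0=E P1=I P2=I  mem[L3]=60
2. P0: load  L4  bus=[BusRd]  L4: P0=E P1=I P2=I  mem[L4]=30
3. P2: store L0 := 57  bus=[BusRdX]  L0: P0=I P1=I P2=M  mem[L0]=50
4. P1: load  L0  bus=[BusRd,Flush]  L0: P0=I P1=S P2=S  mem[L0]=57
5. P0: load  L1  bus=[BusRd]  L1: P0=E P1=I P2=I  mem[L1]=0
6. P1: store L3 := 35  bus=[BusRdX]  L3: P0=I P1=M P2=I  mem[L3]=60
7. P2: store L2 := 81  bus=[BusRdX]  L2: P0=I P1=I P2=M  mem[L2]=40
8. P1: load  L4  bus=[BusRd]  L4: P0=S P1=S P2=I  mem[L4]=30
9. P0: load  L2  bus=[BusRd,Flush]  L2: P0=S P1=I P2=S  mem[L2]=81
10. P0: load  L3  bus=[BusRd,Flush]  L3: P0=S P1=S P2=I  mem[L3]=35
11. P0: store L2 := 47  bus=[BusUpgr]  L2: P0=M P1=I P2=I  mem[L2]=81
12. P1: store L0 := 89  bus=[BusUpgr]  L0: P0=I P1=M P2=I  mem[L0]=57
13. P1: load  L1  bus=[BusRd]  L1: P0=S P1=S P2=I  mem[L1]=0
14. P2: store L1 := 60  bus=[BusRdX]  L1: P0=I P1=I P2=M  mem[L1]=0
15. P0: store L1 := 3  bus=[BusRdX,Flush]  L1: P0=M P1=I P2=I  mem[L1]=60
16. P1: load  L2  bus=[BusRd,Flush]  L2: P0=S P1=S P2=I  mem[L2]=47
17. P1: store L0 := 49  bus=[-]  L0: P0=I P1=M P2=I  mem[L0]=57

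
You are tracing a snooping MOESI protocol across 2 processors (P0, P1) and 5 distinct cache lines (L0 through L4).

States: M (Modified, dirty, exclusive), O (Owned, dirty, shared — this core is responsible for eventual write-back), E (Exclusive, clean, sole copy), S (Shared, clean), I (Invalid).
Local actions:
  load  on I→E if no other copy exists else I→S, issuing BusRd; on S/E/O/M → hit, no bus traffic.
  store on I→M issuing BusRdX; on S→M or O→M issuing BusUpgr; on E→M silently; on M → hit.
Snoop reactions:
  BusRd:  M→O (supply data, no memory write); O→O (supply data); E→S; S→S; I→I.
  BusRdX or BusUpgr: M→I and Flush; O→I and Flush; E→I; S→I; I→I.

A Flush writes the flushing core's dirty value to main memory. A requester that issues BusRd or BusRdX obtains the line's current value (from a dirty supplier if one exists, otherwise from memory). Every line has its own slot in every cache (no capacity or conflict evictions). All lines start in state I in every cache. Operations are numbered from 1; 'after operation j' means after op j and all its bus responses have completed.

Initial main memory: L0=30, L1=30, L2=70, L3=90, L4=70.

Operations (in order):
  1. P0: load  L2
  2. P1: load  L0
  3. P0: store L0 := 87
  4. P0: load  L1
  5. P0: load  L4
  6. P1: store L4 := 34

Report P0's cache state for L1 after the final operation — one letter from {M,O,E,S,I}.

  op1 P0: load  L2 → E/I on L2; bus BusRd; mem=70
  op2 P1: load  L0 → I/E on L0; bus BusRd; mem=30
  op3 P0: store L0 := 87 → M/I on L0; bus BusRdX; mem=30
  op4 P0: load  L1 → E/I on L1; bus BusRd; mem=30
  op5 P0: load  L4 → E/I on L4; bus BusRd; mem=70
  op6 P1: store L4 := 34 → I/M on L4; bus BusRdX; mem=70

state = E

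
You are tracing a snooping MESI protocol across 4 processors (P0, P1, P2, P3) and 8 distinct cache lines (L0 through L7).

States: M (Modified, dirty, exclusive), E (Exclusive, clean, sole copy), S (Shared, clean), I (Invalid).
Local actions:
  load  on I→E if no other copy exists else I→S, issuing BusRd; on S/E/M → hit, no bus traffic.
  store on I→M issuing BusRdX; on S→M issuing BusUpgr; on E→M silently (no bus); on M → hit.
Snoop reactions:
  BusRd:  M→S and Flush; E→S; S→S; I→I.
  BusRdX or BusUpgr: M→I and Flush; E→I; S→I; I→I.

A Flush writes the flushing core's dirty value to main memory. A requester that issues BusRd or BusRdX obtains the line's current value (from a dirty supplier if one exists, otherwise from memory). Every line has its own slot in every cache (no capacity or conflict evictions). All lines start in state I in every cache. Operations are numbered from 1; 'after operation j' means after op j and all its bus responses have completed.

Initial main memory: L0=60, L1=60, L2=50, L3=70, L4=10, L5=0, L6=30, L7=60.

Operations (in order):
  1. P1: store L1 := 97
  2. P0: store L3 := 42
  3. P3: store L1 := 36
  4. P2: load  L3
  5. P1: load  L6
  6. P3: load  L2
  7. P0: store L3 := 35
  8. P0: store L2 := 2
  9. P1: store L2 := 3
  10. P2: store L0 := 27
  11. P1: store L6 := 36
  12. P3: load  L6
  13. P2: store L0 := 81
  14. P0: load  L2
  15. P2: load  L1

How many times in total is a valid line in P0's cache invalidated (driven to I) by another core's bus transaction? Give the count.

1. P1: store L1 := 97  bus=[BusRdX]  L1: P0=I P1=M P2=I P3=I  mem[L1]=60
2. P0: store L3 := 42  bus=[BusRdX]  L3: P0=M P1=I P2=I P3=I  mem[L3]=70
3. P3: store L1 := 36  bus=[BusRdX,Flush]  L1: P0=I P1=I P2=I P3=M  mem[L1]=97
4. P2: load  L3  bus=[BusRd,Flush]  L3: P0=S P1=I P2=S P3=I  mem[L3]=42
5. P1: load  L6  bus=[BusRd]  L6: P0=I P1=E P2=I P3=I  mem[L6]=30
6. P3: load  L2  bus=[BusRd]  L2: P0=I P1=I P2=I P3=E  mem[L2]=50
7. P0: store L3 := 35  bus=[BusUpgr]  L3: P0=M P1=I P2=I P3=I  mem[L3]=42
8. P0: store L2 := 2  bus=[BusRdX]  L2: P0=M P1=I P2=I P3=I  mem[L2]=50
9. P1: store L2 := 3  bus=[BusRdX,Flush]  L2: P0=I P1=M P2=I P3=I  mem[L2]=2
10. P2: store L0 := 27  bus=[BusRdX]  L0: P0=I P1=I P2=M P3=I  mem[L0]=60
11. P1: store L6 := 36  bus=[-]  L6: P0=I P1=M P2=I P3=I  mem[L6]=30
12. P3: load  L6  bus=[BusRd,Flush]  L6: P0=I P1=S P2=I P3=S  mem[L6]=36
13. P2: store L0 := 81  bus=[-]  L0: P0=I P1=I P2=M P3=I  mem[L0]=60
14. P0: load  L2  bus=[BusRd,Flush]  L2: P0=S P1=S P2=I P3=I  mem[L2]=3
15. P2: load  L1  bus=[BusRd,Flush]  L1: P0=I P1=I P2=S P3=S  mem[L1]=36

invalidations = 1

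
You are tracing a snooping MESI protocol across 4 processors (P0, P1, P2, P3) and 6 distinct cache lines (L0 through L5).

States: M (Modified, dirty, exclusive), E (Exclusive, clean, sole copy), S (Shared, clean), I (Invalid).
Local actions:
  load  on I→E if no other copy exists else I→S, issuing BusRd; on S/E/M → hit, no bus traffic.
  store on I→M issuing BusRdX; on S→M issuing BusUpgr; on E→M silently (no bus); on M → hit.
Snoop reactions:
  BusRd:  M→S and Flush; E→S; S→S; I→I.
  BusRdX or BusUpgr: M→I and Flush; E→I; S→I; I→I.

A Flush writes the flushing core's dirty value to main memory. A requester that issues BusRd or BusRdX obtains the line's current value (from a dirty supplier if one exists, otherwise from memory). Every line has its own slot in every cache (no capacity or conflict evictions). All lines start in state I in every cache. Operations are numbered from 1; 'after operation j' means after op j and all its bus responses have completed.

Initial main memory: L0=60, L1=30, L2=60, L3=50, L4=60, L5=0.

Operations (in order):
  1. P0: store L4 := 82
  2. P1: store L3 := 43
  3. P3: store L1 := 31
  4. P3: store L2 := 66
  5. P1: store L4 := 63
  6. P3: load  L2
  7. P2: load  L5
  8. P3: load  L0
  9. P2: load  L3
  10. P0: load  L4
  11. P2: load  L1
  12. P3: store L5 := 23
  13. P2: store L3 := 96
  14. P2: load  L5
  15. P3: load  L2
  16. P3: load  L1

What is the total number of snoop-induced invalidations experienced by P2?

invalidations = 1

step 1: P0: store L4 := 82  ⟶  MIII  (L4)  txn=BusRdX  M[L4]=60
step 2: P1: store L3 := 43  ⟶  IMII  (L3)  txn=BusRdX  M[L3]=50
step 3: P3: store L1 := 31  ⟶  IIIM  (L1)  txn=BusRdX  M[L1]=30
step 4: P3: store L2 := 66  ⟶  IIIM  (L2)  txn=BusRdX  M[L2]=60
step 5: P1: store L4 := 63  ⟶  IMII  (L4)  txn=BusRdX+Flush  M[L4]=82
step 6: P3: load  L2  ⟶  IIIM  (L2)  txn=∅  M[L2]=60
step 7: P2: load  L5  ⟶  IIEI  (L5)  txn=BusRd  M[L5]=0
step 8: P3: load  L0  ⟶  IIIE  (L0)  txn=BusRd  M[L0]=60
step 9: P2: load  L3  ⟶  ISSI  (L3)  txn=BusRd+Flush  M[L3]=43
step 10: P0: load  L4  ⟶  SSII  (L4)  txn=BusRd+Flush  M[L4]=63
step 11: P2: load  L1  ⟶  IISS  (L1)  txn=BusRd+Flush  M[L1]=31
step 12: P3: store L5 := 23  ⟶  IIIM  (L5)  txn=BusRdX  M[L5]=0
step 13: P2: store L3 := 96  ⟶  IIMI  (L3)  txn=BusUpgr  M[L3]=43
step 14: P2: load  L5  ⟶  IISS  (L5)  txn=BusRd+Flush  M[L5]=23
step 15: P3: load  L2  ⟶  IIIM  (L2)  txn=∅  M[L2]=60
step 16: P3: load  L1  ⟶  IISS  (L1)  txn=∅  M[L1]=31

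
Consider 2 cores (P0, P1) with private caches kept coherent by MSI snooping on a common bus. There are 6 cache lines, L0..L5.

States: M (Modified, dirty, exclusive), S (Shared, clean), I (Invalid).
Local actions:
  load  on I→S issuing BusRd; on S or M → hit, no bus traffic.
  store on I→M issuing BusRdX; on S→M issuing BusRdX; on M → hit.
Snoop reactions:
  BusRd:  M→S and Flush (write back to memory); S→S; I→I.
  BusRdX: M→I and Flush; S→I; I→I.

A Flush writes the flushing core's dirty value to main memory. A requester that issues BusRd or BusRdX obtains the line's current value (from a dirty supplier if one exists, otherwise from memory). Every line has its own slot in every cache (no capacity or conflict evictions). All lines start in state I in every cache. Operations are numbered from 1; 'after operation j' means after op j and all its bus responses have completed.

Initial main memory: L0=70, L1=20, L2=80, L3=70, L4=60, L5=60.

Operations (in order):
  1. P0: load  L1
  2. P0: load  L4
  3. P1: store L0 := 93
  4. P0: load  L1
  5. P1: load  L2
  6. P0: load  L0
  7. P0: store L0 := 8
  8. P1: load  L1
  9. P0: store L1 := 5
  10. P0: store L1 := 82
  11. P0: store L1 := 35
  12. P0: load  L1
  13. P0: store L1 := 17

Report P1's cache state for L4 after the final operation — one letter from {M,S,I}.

state = I

step 1: P0: load  L1  ⟶  SI  (L1)  txn=BusRd  M[L1]=20
step 2: P0: load  L4  ⟶  SI  (L4)  txn=BusRd  M[L4]=60
step 3: P1: store L0 := 93  ⟶  IM  (L0)  txn=BusRdX  M[L0]=70
step 4: P0: load  L1  ⟶  SI  (L1)  txn=∅  M[L1]=20
step 5: P1: load  L2  ⟶  IS  (L2)  txn=BusRd  M[L2]=80
step 6: P0: load  L0  ⟶  SS  (L0)  txn=BusRd+Flush  M[L0]=93
step 7: P0: store L0 := 8  ⟶  MI  (L0)  txn=BusRdX  M[L0]=93
step 8: P1: load  L1  ⟶  SS  (L1)  txn=BusRd  M[L1]=20
step 9: P0: store L1 := 5  ⟶  MI  (L1)  txn=BusRdX  M[L1]=20
step 10: P0: store L1 := 82  ⟶  MI  (L1)  txn=∅  M[L1]=20
step 11: P0: store L1 := 35  ⟶  MI  (L1)  txn=∅  M[L1]=20
step 12: P0: load  L1  ⟶  MI  (L1)  txn=∅  M[L1]=20
step 13: P0: store L1 := 17  ⟶  MI  (L1)  txn=∅  M[L1]=20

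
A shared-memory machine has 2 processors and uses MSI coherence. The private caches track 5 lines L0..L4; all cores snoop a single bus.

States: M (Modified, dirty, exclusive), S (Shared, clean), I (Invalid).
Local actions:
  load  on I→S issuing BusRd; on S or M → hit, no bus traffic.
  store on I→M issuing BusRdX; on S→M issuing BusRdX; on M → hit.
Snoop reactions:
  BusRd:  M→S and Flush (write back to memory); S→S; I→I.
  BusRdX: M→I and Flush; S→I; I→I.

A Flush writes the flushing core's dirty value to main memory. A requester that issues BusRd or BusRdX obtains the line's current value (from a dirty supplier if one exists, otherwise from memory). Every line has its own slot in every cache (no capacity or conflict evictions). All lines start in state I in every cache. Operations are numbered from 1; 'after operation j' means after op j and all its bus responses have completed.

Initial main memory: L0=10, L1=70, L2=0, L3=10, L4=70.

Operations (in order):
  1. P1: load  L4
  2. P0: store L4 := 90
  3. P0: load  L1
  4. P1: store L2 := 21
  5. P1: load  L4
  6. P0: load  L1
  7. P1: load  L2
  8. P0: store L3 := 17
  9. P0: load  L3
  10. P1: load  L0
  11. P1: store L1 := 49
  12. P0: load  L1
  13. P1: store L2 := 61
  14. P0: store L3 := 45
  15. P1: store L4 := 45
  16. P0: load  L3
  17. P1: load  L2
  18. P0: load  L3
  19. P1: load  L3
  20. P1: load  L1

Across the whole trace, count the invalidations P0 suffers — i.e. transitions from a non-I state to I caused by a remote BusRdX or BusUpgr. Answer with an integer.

invalidations = 2

[1] P1: load  L4 | P0:I, P1:S(70) | bus: BusRd
[2] P0: store L4 := 90 | P0:M(90), P1:I | bus: BusRdX
[3] P0: load  L1 | P0:S(70), P1:I | bus: BusRd
[4] P1: store L2 := 21 | P0:I, P1:M(21) | bus: BusRdX
[5] P1: load  L4 | P0:S(90), P1:S(90) | bus: BusRd,Flush
[6] P0: load  L1 | P0:S(70), P1:I | bus: none
[7] P1: load  L2 | P0:I, P1:M(21) | bus: none
[8] P0: store L3 := 17 | P0:M(17), P1:I | bus: BusRdX
[9] P0: load  L3 | P0:M(17), P1:I | bus: none
[10] P1: load  L0 | P0:I, P1:S(10) | bus: BusRd
[11] P1: store L1 := 49 | P0:I, P1:M(49) | bus: BusRdX
[12] P0: load  L1 | P0:S(49), P1:S(49) | bus: BusRd,Flush
[13] P1: store L2 := 61 | P0:I, P1:M(61) | bus: none
[14] P0: store L3 := 45 | P0:M(45), P1:I | bus: none
[15] P1: store L4 := 45 | P0:I, P1:M(45) | bus: BusRdX
[16] P0: load  L3 | P0:M(45), P1:I | bus: none
[17] P1: load  L2 | P0:I, P1:M(61) | bus: none
[18] P0: load  L3 | P0:M(45), P1:I | bus: none
[19] P1: load  L3 | P0:S(45), P1:S(45) | bus: BusRd,Flush
[20] P1: load  L1 | P0:S(49), P1:S(49) | bus: none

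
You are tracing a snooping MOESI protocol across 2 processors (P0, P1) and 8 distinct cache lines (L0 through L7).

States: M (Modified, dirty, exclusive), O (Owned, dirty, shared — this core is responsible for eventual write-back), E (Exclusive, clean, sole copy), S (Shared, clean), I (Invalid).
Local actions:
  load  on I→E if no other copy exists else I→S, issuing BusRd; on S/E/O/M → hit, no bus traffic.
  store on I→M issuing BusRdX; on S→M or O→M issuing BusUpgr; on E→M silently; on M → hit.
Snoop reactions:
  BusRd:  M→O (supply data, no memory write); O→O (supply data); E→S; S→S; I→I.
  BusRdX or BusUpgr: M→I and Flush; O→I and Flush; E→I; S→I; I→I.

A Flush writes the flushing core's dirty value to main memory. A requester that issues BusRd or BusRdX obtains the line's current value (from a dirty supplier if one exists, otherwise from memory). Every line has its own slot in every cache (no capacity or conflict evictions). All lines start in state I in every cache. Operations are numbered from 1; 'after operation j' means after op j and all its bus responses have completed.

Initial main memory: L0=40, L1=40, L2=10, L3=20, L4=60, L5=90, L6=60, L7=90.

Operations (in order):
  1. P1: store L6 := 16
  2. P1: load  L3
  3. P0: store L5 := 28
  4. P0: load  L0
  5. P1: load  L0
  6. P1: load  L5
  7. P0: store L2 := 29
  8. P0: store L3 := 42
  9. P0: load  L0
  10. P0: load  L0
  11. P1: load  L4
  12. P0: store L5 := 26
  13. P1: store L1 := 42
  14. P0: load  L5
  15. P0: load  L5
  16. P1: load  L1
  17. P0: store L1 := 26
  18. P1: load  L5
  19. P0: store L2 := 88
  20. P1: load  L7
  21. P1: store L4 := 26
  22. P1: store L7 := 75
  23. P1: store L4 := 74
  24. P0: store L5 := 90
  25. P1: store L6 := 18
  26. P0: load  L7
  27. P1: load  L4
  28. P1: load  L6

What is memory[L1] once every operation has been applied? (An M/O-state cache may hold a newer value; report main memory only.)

  op1 P1: store L6 := 16 → I/M on L6; bus BusRdX; mem=60
  op2 P1: load  L3 → I/E on L3; bus BusRd; mem=20
  op3 P0: store L5 := 28 → M/I on L5; bus BusRdX; mem=90
  op4 P0: load  L0 → E/I on L0; bus BusRd; mem=40
  op5 P1: load  L0 → S/S on L0; bus BusRd; mem=40
  op6 P1: load  L5 → O/S on L5; bus BusRd; mem=90
  op7 P0: store L2 := 29 → M/I on L2; bus BusRdX; mem=10
  op8 P0: store L3 := 42 → M/I on L3; bus BusRdX; mem=20
  op9 P0: load  L0 → S/S on L0; bus (none); mem=40
  op10 P0: load  L0 → S/S on L0; bus (none); mem=40
  op11 P1: load  L4 → I/E on L4; bus BusRd; mem=60
  op12 P0: store L5 := 26 → M/I on L5; bus BusUpgr; mem=90
  op13 P1: store L1 := 42 → I/M on L1; bus BusRdX; mem=40
  op14 P0: load  L5 → M/I on L5; bus (none); mem=90
  op15 P0: load  L5 → M/I on L5; bus (none); mem=90
  op16 P1: load  L1 → I/M on L1; bus (none); mem=40
  op17 P0: store L1 := 26 → M/I on L1; bus BusRdX Flush; mem=42
  op18 P1: load  L5 → O/S on L5; bus BusRd; mem=90
  op19 P0: store L2 := 88 → M/I on L2; bus (none); mem=10
  op20 P1: load  L7 → I/E on L7; bus BusRd; mem=90
  op21 P1: store L4 := 26 → I/M on L4; bus (none); mem=60
  op22 P1: store L7 := 75 → I/M on L7; bus (none); mem=90
  op23 P1: store L4 := 74 → I/M on L4; bus (none); mem=60
  op24 P0: store L5 := 90 → M/I on L5; bus BusUpgr; mem=90
  op25 P1: store L6 := 18 → I/M on L6; bus (none); mem=60
  op26 P0: load  L7 → S/O on L7; bus BusRd; mem=90
  op27 P1: load  L4 → I/M on L4; bus (none); mem=60
  op28 P1: load  L6 → I/M on L6; bus (none); mem=60

memory[L1] = 42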